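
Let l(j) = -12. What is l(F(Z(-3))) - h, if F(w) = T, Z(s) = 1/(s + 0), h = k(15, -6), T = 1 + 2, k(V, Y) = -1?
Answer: -11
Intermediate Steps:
T = 3
h = -1
Z(s) = 1/s
F(w) = 3
l(F(Z(-3))) - h = -12 - 1*(-1) = -12 + 1 = -11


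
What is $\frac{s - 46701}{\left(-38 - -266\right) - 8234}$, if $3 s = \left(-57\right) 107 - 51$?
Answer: $\frac{48751}{8006} \approx 6.0893$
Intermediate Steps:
$s = -2050$ ($s = \frac{\left(-57\right) 107 - 51}{3} = \frac{-6099 - 51}{3} = \frac{1}{3} \left(-6150\right) = -2050$)
$\frac{s - 46701}{\left(-38 - -266\right) - 8234} = \frac{-2050 - 46701}{\left(-38 - -266\right) - 8234} = - \frac{48751}{\left(-38 + 266\right) - 8234} = - \frac{48751}{228 - 8234} = - \frac{48751}{-8006} = \left(-48751\right) \left(- \frac{1}{8006}\right) = \frac{48751}{8006}$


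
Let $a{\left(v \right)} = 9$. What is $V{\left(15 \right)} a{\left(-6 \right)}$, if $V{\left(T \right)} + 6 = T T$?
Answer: $1971$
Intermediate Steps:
$V{\left(T \right)} = -6 + T^{2}$ ($V{\left(T \right)} = -6 + T T = -6 + T^{2}$)
$V{\left(15 \right)} a{\left(-6 \right)} = \left(-6 + 15^{2}\right) 9 = \left(-6 + 225\right) 9 = 219 \cdot 9 = 1971$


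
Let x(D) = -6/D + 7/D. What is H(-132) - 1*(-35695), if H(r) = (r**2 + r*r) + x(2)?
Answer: 141087/2 ≈ 70544.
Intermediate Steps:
x(D) = 1/D
H(r) = 1/2 + 2*r**2 (H(r) = (r**2 + r*r) + 1/2 = (r**2 + r**2) + 1/2 = 2*r**2 + 1/2 = 1/2 + 2*r**2)
H(-132) - 1*(-35695) = (1/2 + 2*(-132)**2) - 1*(-35695) = (1/2 + 2*17424) + 35695 = (1/2 + 34848) + 35695 = 69697/2 + 35695 = 141087/2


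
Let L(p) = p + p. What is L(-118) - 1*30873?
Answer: -31109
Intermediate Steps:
L(p) = 2*p
L(-118) - 1*30873 = 2*(-118) - 1*30873 = -236 - 30873 = -31109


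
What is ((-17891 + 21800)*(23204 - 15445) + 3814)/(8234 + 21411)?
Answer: 6066749/5929 ≈ 1023.2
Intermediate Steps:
((-17891 + 21800)*(23204 - 15445) + 3814)/(8234 + 21411) = (3909*7759 + 3814)/29645 = (30329931 + 3814)*(1/29645) = 30333745*(1/29645) = 6066749/5929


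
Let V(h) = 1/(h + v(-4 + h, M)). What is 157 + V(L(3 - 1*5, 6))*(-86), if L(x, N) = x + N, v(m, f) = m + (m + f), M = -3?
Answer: 71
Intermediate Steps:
v(m, f) = f + 2*m (v(m, f) = m + (f + m) = f + 2*m)
L(x, N) = N + x
V(h) = 1/(-11 + 3*h) (V(h) = 1/(h + (-3 + 2*(-4 + h))) = 1/(h + (-3 + (-8 + 2*h))) = 1/(h + (-11 + 2*h)) = 1/(-11 + 3*h))
157 + V(L(3 - 1*5, 6))*(-86) = 157 - 86/(-11 + 3*(6 + (3 - 1*5))) = 157 - 86/(-11 + 3*(6 + (3 - 5))) = 157 - 86/(-11 + 3*(6 - 2)) = 157 - 86/(-11 + 3*4) = 157 - 86/(-11 + 12) = 157 - 86/1 = 157 + 1*(-86) = 157 - 86 = 71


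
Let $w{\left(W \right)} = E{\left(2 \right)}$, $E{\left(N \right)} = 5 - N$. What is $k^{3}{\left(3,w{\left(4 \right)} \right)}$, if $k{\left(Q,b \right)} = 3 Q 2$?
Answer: $5832$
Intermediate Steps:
$w{\left(W \right)} = 3$ ($w{\left(W \right)} = 5 - 2 = 3$)
$k{\left(Q,b \right)} = 6 Q$
$k^{3}{\left(3,w{\left(4 \right)} \right)} = \left(6 \cdot 3\right)^{3} = 18^{3} = 5832$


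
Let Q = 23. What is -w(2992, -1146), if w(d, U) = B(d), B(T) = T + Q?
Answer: -3015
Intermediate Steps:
B(T) = 23 + T (B(T) = T + 23 = 23 + T)
w(d, U) = 23 + d
-w(2992, -1146) = -(23 + 2992) = -1*3015 = -3015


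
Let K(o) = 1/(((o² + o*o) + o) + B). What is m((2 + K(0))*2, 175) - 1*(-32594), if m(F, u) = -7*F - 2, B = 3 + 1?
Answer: 65121/2 ≈ 32561.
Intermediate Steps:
B = 4
K(o) = 1/(4 + o + 2*o²) (K(o) = 1/(((o² + o*o) + o) + 4) = 1/(((o² + o²) + o) + 4) = 1/((2*o² + o) + 4) = 1/((o + 2*o²) + 4) = 1/(4 + o + 2*o²))
m(F, u) = -2 - 7*F
m((2 + K(0))*2, 175) - 1*(-32594) = (-2 - 7*(2 + 1/(4 + 0 + 2*0²))*2) - 1*(-32594) = (-2 - 7*(2 + 1/(4 + 0 + 2*0))*2) + 32594 = (-2 - 7*(2 + 1/(4 + 0 + 0))*2) + 32594 = (-2 - 7*(2 + 1/4)*2) + 32594 = (-2 - 7*(2 + ¼)*2) + 32594 = (-2 - 63*2/4) + 32594 = (-2 - 7*9/2) + 32594 = (-2 - 63/2) + 32594 = -67/2 + 32594 = 65121/2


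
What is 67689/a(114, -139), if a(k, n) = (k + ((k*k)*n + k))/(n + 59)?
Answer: 225630/75259 ≈ 2.9980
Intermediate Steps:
a(k, n) = (2*k + n*k²)/(59 + n) (a(k, n) = (k + (k²*n + k))/(59 + n) = (k + (n*k² + k))/(59 + n) = (k + (k + n*k²))/(59 + n) = (2*k + n*k²)/(59 + n))
67689/a(114, -139) = 67689/((114*(2 + 114*(-139))/(59 - 139))) = 67689/((114*(2 - 15846)/(-80))) = 67689/((114*(-1/80)*(-15844))) = 67689/(225777/10) = 67689*(10/225777) = 225630/75259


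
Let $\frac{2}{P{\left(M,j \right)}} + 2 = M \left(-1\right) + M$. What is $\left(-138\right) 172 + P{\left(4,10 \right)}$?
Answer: $-23737$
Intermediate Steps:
$P{\left(M,j \right)} = -1$ ($P{\left(M,j \right)} = \frac{2}{-2 + \left(M \left(-1\right) + M\right)} = \frac{2}{-2 + \left(- M + M\right)} = \frac{2}{-2 + 0} = \frac{2}{-2} = 2 \left(- \frac{1}{2}\right) = -1$)
$\left(-138\right) 172 + P{\left(4,10 \right)} = \left(-138\right) 172 - 1 = -23736 - 1 = -23737$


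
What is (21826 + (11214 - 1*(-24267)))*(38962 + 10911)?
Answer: 2858072011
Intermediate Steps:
(21826 + (11214 - 1*(-24267)))*(38962 + 10911) = (21826 + (11214 + 24267))*49873 = (21826 + 35481)*49873 = 57307*49873 = 2858072011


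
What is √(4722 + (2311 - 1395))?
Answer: √5638 ≈ 75.087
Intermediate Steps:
√(4722 + (2311 - 1395)) = √(4722 + 916) = √5638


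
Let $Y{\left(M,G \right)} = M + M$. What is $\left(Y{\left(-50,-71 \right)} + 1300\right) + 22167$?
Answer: $23367$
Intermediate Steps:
$Y{\left(M,G \right)} = 2 M$
$\left(Y{\left(-50,-71 \right)} + 1300\right) + 22167 = \left(2 \left(-50\right) + 1300\right) + 22167 = \left(-100 + 1300\right) + 22167 = 1200 + 22167 = 23367$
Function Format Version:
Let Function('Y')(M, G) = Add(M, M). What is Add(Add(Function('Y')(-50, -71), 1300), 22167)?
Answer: 23367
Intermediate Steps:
Function('Y')(M, G) = Mul(2, M)
Add(Add(Function('Y')(-50, -71), 1300), 22167) = Add(Add(Mul(2, -50), 1300), 22167) = Add(Add(-100, 1300), 22167) = Add(1200, 22167) = 23367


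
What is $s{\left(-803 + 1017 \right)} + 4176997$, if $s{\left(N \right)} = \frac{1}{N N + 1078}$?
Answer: $\frac{195792557379}{46874} \approx 4.177 \cdot 10^{6}$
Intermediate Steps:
$s{\left(N \right)} = \frac{1}{1078 + N^{2}}$ ($s{\left(N \right)} = \frac{1}{N^{2} + 1078} = \frac{1}{1078 + N^{2}}$)
$s{\left(-803 + 1017 \right)} + 4176997 = \frac{1}{1078 + \left(-803 + 1017\right)^{2}} + 4176997 = \frac{1}{1078 + 214^{2}} + 4176997 = \frac{1}{1078 + 45796} + 4176997 = \frac{1}{46874} + 4176997 = \frac{195792557379}{46874}$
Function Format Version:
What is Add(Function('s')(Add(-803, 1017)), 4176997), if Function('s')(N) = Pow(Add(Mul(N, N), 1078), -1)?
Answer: Rational(195792557379, 46874) ≈ 4.1770e+6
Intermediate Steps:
Function('s')(N) = Pow(Add(1078, Pow(N, 2)), -1) (Function('s')(N) = Pow(Add(Pow(N, 2), 1078), -1) = Pow(Add(1078, Pow(N, 2)), -1))
Add(Function('s')(Add(-803, 1017)), 4176997) = Add(Pow(Add(1078, Pow(Add(-803, 1017), 2)), -1), 4176997) = Add(Pow(Add(1078, Pow(214, 2)), -1), 4176997) = Add(Pow(Add(1078, 45796), -1), 4176997) = Add(Pow(46874, -1), 4176997) = Add(Rational(1, 46874), 4176997) = Rational(195792557379, 46874)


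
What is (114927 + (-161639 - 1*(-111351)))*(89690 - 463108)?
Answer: -24137366102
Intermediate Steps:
(114927 + (-161639 - 1*(-111351)))*(89690 - 463108) = (114927 + (-161639 + 111351))*(-373418) = (114927 - 50288)*(-373418) = 64639*(-373418) = -24137366102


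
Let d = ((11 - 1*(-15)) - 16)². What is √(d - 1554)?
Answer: I*√1454 ≈ 38.131*I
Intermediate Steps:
d = 100 (d = ((11 + 15) - 16)² = (26 - 16)² = 10² = 100)
√(d - 1554) = √(100 - 1554) = √(-1454) = I*√1454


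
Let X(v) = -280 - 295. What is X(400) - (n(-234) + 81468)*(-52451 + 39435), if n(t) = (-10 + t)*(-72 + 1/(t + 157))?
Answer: 99260179981/77 ≈ 1.2891e+9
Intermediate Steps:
X(v) = -575
n(t) = (-72 + 1/(157 + t))*(-10 + t) (n(t) = (-10 + t)*(-72 + 1/(157 + t)) = (-72 + 1/(157 + t))*(-10 + t))
X(400) - (n(-234) + 81468)*(-52451 + 39435) = -575 - ((113030 - 10583*(-234) - 72*(-234)**2)/(157 - 234) + 81468)*(-52451 + 39435) = -575 - ((113030 + 2476422 - 72*54756)/(-77) + 81468)*(-13016) = -575 - (-(113030 + 2476422 - 3942432)/77 + 81468)*(-13016) = -575 - (-1/77*(-1352980) + 81468)*(-13016) = -575 - (1352980/77 + 81468)*(-13016) = -575 - 7626016*(-13016)/77 = -575 - 1*(-99260224256/77) = -575 + 99260224256/77 = 99260179981/77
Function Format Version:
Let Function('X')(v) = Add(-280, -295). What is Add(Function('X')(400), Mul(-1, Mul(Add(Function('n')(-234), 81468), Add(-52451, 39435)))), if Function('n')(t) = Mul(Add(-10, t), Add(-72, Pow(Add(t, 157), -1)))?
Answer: Rational(99260179981, 77) ≈ 1.2891e+9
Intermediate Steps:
Function('X')(v) = -575
Function('n')(t) = Mul(Add(-72, Pow(Add(157, t), -1)), Add(-10, t)) (Function('n')(t) = Mul(Add(-10, t), Add(-72, Pow(Add(157, t), -1))) = Mul(Add(-72, Pow(Add(157, t), -1)), Add(-10, t)))
Add(Function('X')(400), Mul(-1, Mul(Add(Function('n')(-234), 81468), Add(-52451, 39435)))) = Add(-575, Mul(-1, Mul(Add(Mul(Pow(Add(157, -234), -1), Add(113030, Mul(-10583, -234), Mul(-72, Pow(-234, 2)))), 81468), Add(-52451, 39435)))) = Add(-575, Mul(-1, Mul(Add(Mul(Pow(-77, -1), Add(113030, 2476422, Mul(-72, 54756))), 81468), -13016))) = Add(-575, Mul(-1, Mul(Add(Mul(Rational(-1, 77), Add(113030, 2476422, -3942432)), 81468), -13016))) = Add(-575, Mul(-1, Mul(Add(Mul(Rational(-1, 77), -1352980), 81468), -13016))) = Add(-575, Mul(-1, Mul(Add(Rational(1352980, 77), 81468), -13016))) = Add(-575, Mul(-1, Mul(Rational(7626016, 77), -13016))) = Add(-575, Mul(-1, Rational(-99260224256, 77))) = Add(-575, Rational(99260224256, 77)) = Rational(99260179981, 77)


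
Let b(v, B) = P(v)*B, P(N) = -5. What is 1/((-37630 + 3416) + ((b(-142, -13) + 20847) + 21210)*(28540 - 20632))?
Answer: 1/333066562 ≈ 3.0024e-9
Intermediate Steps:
b(v, B) = -5*B
1/((-37630 + 3416) + ((b(-142, -13) + 20847) + 21210)*(28540 - 20632)) = 1/((-37630 + 3416) + ((-5*(-13) + 20847) + 21210)*(28540 - 20632)) = 1/(-34214 + ((65 + 20847) + 21210)*7908) = 1/(-34214 + (20912 + 21210)*7908) = 1/(-34214 + 42122*7908) = 1/(-34214 + 333100776) = 1/333066562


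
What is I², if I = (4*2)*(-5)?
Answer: 1600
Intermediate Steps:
I = -40 (I = 8*(-5) = -40)
I² = (-40)² = 1600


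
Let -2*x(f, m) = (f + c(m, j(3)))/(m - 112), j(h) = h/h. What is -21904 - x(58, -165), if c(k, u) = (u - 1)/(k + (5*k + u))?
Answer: -6067437/277 ≈ -21904.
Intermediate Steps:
j(h) = 1
c(k, u) = (-1 + u)/(u + 6*k) (c(k, u) = (-1 + u)/(k + (u + 5*k)) = (-1 + u)/(u + 6*k))
x(f, m) = -f/(2*(-112 + m)) (x(f, m) = -(f + (-1 + 1)/(1 + 6*m))/(2*(m - 112)) = -(f + 0/(1 + 6*m))/(2*(-112 + m)) = -(f + 0)/(2*(-112 + m)) = -f/(2*(-112 + m)))
-21904 - x(58, -165) = -21904 - (-1)*58/(-224 + 2*(-165)) = -21904 - (-1)*58/(-224 - 330) = -21904 - (-1)*58/(-554) = -21904 - (-1)*58*(-1)/554 = -21904 - 1*29/277 = -21904 - 29/277 = -6067437/277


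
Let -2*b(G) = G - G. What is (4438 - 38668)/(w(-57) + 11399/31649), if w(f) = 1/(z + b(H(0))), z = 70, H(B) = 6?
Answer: -75834168900/829579 ≈ -91413.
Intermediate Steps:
b(G) = 0 (b(G) = -(G - G)/2 = -½*0 = 0)
w(f) = 1/70 (w(f) = 1/(70 + 0) = 1/70)
(4438 - 38668)/(w(-57) + 11399/31649) = (4438 - 38668)/(1/70 + 11399/31649) = -34230/(1/70 + 11399*(1/31649)) = -34230/(1/70 + 11399/31649) = -34230/829579/2215430 = -34230*2215430/829579 = -75834168900/829579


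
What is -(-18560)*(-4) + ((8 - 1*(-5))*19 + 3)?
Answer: -73990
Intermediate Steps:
-(-18560)*(-4) + ((8 - 1*(-5))*19 + 3) = -160*464 + ((8 + 5)*19 + 3) = -74240 + (13*19 + 3) = -74240 + (247 + 3) = -74240 + 250 = -73990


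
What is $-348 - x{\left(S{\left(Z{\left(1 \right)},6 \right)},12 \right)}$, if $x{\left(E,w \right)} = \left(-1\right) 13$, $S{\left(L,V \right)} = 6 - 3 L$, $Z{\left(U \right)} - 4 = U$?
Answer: $-335$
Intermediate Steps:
$Z{\left(U \right)} = 4 + U$
$x{\left(E,w \right)} = -13$
$-348 - x{\left(S{\left(Z{\left(1 \right)},6 \right)},12 \right)} = -348 - -13 = -348 + 13 = -335$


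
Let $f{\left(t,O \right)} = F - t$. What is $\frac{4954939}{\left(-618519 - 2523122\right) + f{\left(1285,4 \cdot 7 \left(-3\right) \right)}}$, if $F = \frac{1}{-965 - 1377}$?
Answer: $- \frac{11604467138}{7360732693} \approx -1.5765$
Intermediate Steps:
$F = - \frac{1}{2342}$ ($F = \frac{1}{-2342} = - \frac{1}{2342} \approx -0.00042699$)
$f{\left(t,O \right)} = - \frac{1}{2342} - t$
$\frac{4954939}{\left(-618519 - 2523122\right) + f{\left(1285,4 \cdot 7 \left(-3\right) \right)}} = \frac{4954939}{\left(-618519 - 2523122\right) - \frac{3009471}{2342}} = \frac{4954939}{-3141641 - \frac{3009471}{2342}} = \frac{4954939}{- \frac{7360732693}{2342}} = 4954939 \left(- \frac{2342}{7360732693}\right) = - \frac{11604467138}{7360732693}$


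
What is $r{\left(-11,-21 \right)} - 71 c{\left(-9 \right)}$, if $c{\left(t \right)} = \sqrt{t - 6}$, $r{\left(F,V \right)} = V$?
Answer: $-21 - 71 i \sqrt{15} \approx -21.0 - 274.98 i$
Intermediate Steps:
$c{\left(t \right)} = \sqrt{-6 + t}$
$r{\left(-11,-21 \right)} - 71 c{\left(-9 \right)} = -21 - 71 \sqrt{-6 - 9} = -21 - 71 \sqrt{-15} = -21 - 71 i \sqrt{15}$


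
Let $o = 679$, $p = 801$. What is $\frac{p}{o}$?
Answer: $\frac{801}{679} \approx 1.1797$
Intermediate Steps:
$\frac{p}{o} = \frac{801}{679}$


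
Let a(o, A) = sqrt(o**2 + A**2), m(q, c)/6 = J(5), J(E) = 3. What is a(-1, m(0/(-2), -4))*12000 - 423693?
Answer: -423693 + 60000*sqrt(13) ≈ -2.0736e+5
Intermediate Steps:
m(q, c) = 18 (m(q, c) = 6*3 = 18)
a(o, A) = sqrt(A**2 + o**2)
a(-1, m(0/(-2), -4))*12000 - 423693 = sqrt(18**2 + (-1)**2)*12000 - 423693 = sqrt(324 + 1)*12000 - 423693 = sqrt(325)*12000 - 423693 = (5*sqrt(13))*12000 - 423693 = 60000*sqrt(13) - 423693 = -423693 + 60000*sqrt(13)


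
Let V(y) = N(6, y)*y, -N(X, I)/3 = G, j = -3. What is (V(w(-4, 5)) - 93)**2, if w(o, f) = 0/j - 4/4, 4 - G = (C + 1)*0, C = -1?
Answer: 6561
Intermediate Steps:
G = 4 (G = 4 - (-1 + 1)*0 = 4 - 0*0 = 4 - 1*0 = 4 + 0 = 4)
w(o, f) = -1 (w(o, f) = 0/(-3) - 4/4 = 0*(-1/3) - 4*1/4 = 0 - 1 = -1)
N(X, I) = -12 (N(X, I) = -3*4 = -12)
V(y) = -12*y
(V(w(-4, 5)) - 93)**2 = (-12*(-1) - 93)**2 = (12 - 93)**2 = (-81)**2 = 6561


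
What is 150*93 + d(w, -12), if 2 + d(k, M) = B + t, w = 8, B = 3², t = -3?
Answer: 13954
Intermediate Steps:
B = 9
d(k, M) = 4 (d(k, M) = -2 + (9 - 3) = -2 + 6 = 4)
150*93 + d(w, -12) = 150*93 + 4 = 13950 + 4 = 13954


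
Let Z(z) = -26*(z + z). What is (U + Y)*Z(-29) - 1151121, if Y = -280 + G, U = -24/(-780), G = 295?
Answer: -5642273/5 ≈ -1.1285e+6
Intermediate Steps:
U = 2/65 (U = -24*(-1/780) = 2/65 ≈ 0.030769)
Z(z) = -52*z
Y = 15 (Y = -280 + 295 = 15)
(U + Y)*Z(-29) - 1151121 = (2/65 + 15)*(-52*(-29)) - 1151121 = (977/65)*1508 - 1151121 = 113332/5 - 1151121 = -5642273/5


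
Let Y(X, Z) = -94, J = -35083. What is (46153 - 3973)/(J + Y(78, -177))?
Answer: -42180/35177 ≈ -1.1991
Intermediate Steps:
(46153 - 3973)/(J + Y(78, -177)) = (46153 - 3973)/(-35083 - 94) = 42180/(-35177) = 42180*(-1/35177) = -42180/35177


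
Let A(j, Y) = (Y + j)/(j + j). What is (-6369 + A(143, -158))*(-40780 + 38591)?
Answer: 362488251/26 ≈ 1.3942e+7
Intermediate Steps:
A(j, Y) = (Y + j)/(2*j) (A(j, Y) = (Y + j)/((2*j)) = (Y + j)*(1/(2*j)) = (Y + j)/(2*j))
(-6369 + A(143, -158))*(-40780 + 38591) = (-6369 + (½)*(-158 + 143)/143)*(-40780 + 38591) = (-6369 + (½)*(1/143)*(-15))*(-2189) = (-6369 - 15/286)*(-2189) = -1821549/286*(-2189) = 362488251/26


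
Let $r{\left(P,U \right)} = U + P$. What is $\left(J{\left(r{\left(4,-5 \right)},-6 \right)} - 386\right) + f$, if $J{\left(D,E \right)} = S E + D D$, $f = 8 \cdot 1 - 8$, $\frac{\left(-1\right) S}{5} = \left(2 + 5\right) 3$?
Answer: $245$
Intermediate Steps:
$S = -105$ ($S = - 5 \left(2 + 5\right) 3 = - 5 \cdot 7 \cdot 3 = \left(-5\right) 21 = -105$)
$r{\left(P,U \right)} = P + U$
$f = 0$ ($f = 8 - 8 = 0$)
$J{\left(D,E \right)} = D^{2} - 105 E$ ($J{\left(D,E \right)} = - 105 E + D D = - 105 E + D^{2} = D^{2} - 105 E$)
$\left(J{\left(r{\left(4,-5 \right)},-6 \right)} - 386\right) + f = \left(\left(\left(4 - 5\right)^{2} - -630\right) - 386\right) + 0 = \left(\left(\left(-1\right)^{2} + 630\right) - 386\right) + 0 = \left(\left(1 + 630\right) - 386\right) + 0 = \left(631 - 386\right) + 0 = 245 + 0 = 245$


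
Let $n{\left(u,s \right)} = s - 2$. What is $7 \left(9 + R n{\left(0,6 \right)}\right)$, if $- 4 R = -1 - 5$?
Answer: $105$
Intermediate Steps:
$R = \frac{3}{2}$ ($R = - \frac{-1 - 5}{4} = \left(- \frac{1}{4}\right) \left(-6\right) = \frac{3}{2} \approx 1.5$)
$n{\left(u,s \right)} = -2 + s$ ($n{\left(u,s \right)} = s - 2 = -2 + s$)
$7 \left(9 + R n{\left(0,6 \right)}\right) = 7 \left(9 + \frac{3 \left(-2 + 6\right)}{2}\right) = 7 \left(9 + \frac{3}{2} \cdot 4\right) = 7 \left(9 + 6\right) = 7 \cdot 15 = 105$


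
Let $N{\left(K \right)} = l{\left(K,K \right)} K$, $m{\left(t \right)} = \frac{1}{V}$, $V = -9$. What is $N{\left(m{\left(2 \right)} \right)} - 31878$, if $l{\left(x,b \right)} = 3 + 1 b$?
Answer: $- \frac{2582144}{81} \approx -31878.0$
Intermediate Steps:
$m{\left(t \right)} = - \frac{1}{9}$ ($m{\left(t \right)} = \frac{1}{-9} = - \frac{1}{9}$)
$l{\left(x,b \right)} = 3 + b$
$N{\left(K \right)} = K \left(3 + K\right)$ ($N{\left(K \right)} = \left(3 + K\right) K = K \left(3 + K\right)$)
$N{\left(m{\left(2 \right)} \right)} - 31878 = - \frac{3 - \frac{1}{9}}{9} - 31878 = \left(- \frac{1}{9}\right) \frac{26}{9} - 31878 = - \frac{26}{81} - 31878 = - \frac{2582144}{81}$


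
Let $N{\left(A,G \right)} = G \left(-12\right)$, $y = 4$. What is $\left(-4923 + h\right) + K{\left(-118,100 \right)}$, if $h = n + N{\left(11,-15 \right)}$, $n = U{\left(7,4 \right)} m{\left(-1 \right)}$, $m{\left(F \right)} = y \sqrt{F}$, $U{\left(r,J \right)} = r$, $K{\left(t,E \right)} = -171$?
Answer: $-4914 + 28 i \approx -4914.0 + 28.0 i$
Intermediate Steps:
$m{\left(F \right)} = 4 \sqrt{F}$
$N{\left(A,G \right)} = - 12 G$
$n = 28 i$ ($n = 7 \cdot 4 \sqrt{-1} = 7 \cdot 4 i = 28 i \approx 28.0 i$)
$h = 180 + 28 i$ ($h = 28 i - -180 = 28 i + 180 = 180 + 28 i \approx 180.0 + 28.0 i$)
$\left(-4923 + h\right) + K{\left(-118,100 \right)} = \left(-4923 + \left(180 + 28 i\right)\right) - 171 = \left(-4743 + 28 i\right) - 171 = -4914 + 28 i$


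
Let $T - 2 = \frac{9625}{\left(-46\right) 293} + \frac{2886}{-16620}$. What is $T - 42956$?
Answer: $- \frac{400920089352}{9333515} \approx -42955.0$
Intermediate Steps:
$T = \frac{10380988}{9333515}$ ($T = 2 + \left(\frac{9625}{\left(-46\right) 293} + \frac{2886}{-16620}\right) = 2 + \left(\frac{9625}{-13478} + 2886 \left(- \frac{1}{16620}\right)\right) = 2 + \left(9625 \left(- \frac{1}{13478}\right) - \frac{481}{2770}\right) = 2 - \frac{8286042}{9333515} = \frac{10380988}{9333515} \approx 1.1122$)
$T - 42956 = \frac{10380988}{9333515} - 42956 = - \frac{400920089352}{9333515}$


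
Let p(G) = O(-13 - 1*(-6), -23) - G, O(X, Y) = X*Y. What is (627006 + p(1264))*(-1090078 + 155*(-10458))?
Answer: -1696865594404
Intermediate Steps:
p(G) = 161 - G (p(G) = (-13 - 1*(-6))*(-23) - G = (-13 + 6)*(-23) - G = -7*(-23) - G = 161 - G)
(627006 + p(1264))*(-1090078 + 155*(-10458)) = (627006 + (161 - 1*1264))*(-1090078 + 155*(-10458)) = (627006 + (161 - 1264))*(-1090078 - 1620990) = (627006 - 1103)*(-2711068) = 625903*(-2711068) = -1696865594404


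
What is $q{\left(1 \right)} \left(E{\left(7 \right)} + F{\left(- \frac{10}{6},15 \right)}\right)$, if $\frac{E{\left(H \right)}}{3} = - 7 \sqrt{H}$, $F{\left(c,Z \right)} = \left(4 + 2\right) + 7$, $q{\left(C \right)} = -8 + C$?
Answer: $-91 + 147 \sqrt{7} \approx 297.93$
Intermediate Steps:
$F{\left(c,Z \right)} = 13$ ($F{\left(c,Z \right)} = 6 + 7 = 13$)
$E{\left(H \right)} = - 21 \sqrt{H}$ ($E{\left(H \right)} = 3 \left(- 7 \sqrt{H}\right) = - 21 \sqrt{H}$)
$q{\left(1 \right)} \left(E{\left(7 \right)} + F{\left(- \frac{10}{6},15 \right)}\right) = \left(-8 + 1\right) \left(- 21 \sqrt{7} + 13\right) = - 7 \left(13 - 21 \sqrt{7}\right) = -91 + 147 \sqrt{7}$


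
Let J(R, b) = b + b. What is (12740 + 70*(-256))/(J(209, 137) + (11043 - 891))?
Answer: -2590/5213 ≈ -0.49683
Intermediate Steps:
J(R, b) = 2*b
(12740 + 70*(-256))/(J(209, 137) + (11043 - 891)) = (12740 + 70*(-256))/(2*137 + (11043 - 891)) = (12740 - 17920)/(274 + 10152) = -5180/10426 = -5180*1/10426 = -2590/5213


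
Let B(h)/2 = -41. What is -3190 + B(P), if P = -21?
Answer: -3272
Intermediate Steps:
B(h) = -82 (B(h) = 2*(-41) = -82)
-3190 + B(P) = -3190 - 82 = -3272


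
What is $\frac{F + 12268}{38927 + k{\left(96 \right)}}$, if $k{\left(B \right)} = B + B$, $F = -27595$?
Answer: $- \frac{15327}{39119} \approx -0.3918$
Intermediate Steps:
$k{\left(B \right)} = 2 B$
$\frac{F + 12268}{38927 + k{\left(96 \right)}} = \frac{-27595 + 12268}{38927 + 2 \cdot 96} = - \frac{15327}{38927 + 192} = - \frac{15327}{39119}$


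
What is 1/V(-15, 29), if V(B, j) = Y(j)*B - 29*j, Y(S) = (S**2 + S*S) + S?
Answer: -1/26506 ≈ -3.7727e-5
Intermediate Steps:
Y(S) = S + 2*S**2 (Y(S) = (S**2 + S**2) + S = 2*S**2 + S = S + 2*S**2)
V(B, j) = -29*j + B*j*(1 + 2*j) (V(B, j) = (j*(1 + 2*j))*B - 29*j = B*j*(1 + 2*j) - 29*j = -29*j + B*j*(1 + 2*j))
1/V(-15, 29) = 1/(29*(-29 - 15*(1 + 2*29))) = 1/(29*(-29 - 15*(1 + 58))) = 1/(29*(-29 - 15*59)) = 1/(29*(-29 - 885)) = 1/(29*(-914)) = 1/(-26506) = -1/26506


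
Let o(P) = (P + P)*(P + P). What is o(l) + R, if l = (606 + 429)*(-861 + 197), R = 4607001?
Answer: 1889199877401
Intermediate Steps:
l = -687240 (l = 1035*(-664) = -687240)
o(P) = 4*P² (o(P) = (2*P)*(2*P) = 4*P²)
o(l) + R = 4*(-687240)² + 4607001 = 4*472298817600 + 4607001 = 1889195270400 + 4607001 = 1889199877401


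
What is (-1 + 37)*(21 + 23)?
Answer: 1584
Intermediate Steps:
(-1 + 37)*(21 + 23) = 36*44 = 1584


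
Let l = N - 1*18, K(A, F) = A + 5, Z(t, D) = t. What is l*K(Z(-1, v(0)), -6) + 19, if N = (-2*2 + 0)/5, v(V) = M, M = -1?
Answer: -281/5 ≈ -56.200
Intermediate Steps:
v(V) = -1
N = -4/5 (N = (-4 + 0)*(1/5) = -4*1/5 = -4/5 ≈ -0.80000)
K(A, F) = 5 + A
l = -94/5 (l = -4/5 - 1*18 = -4/5 - 18 = -94/5 ≈ -18.800)
l*K(Z(-1, v(0)), -6) + 19 = -94*(5 - 1)/5 + 19 = -94/5*4 + 19 = -376/5 + 19 = -281/5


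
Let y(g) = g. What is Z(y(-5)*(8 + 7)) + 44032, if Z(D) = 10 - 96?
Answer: 43946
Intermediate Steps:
Z(D) = -86
Z(y(-5)*(8 + 7)) + 44032 = -86 + 44032 = 43946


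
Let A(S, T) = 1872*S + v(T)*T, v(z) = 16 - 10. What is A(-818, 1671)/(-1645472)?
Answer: 760635/822736 ≈ 0.92452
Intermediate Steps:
v(z) = 6
A(S, T) = 6*T + 1872*S (A(S, T) = 1872*S + 6*T = 6*T + 1872*S)
A(-818, 1671)/(-1645472) = (6*1671 + 1872*(-818))/(-1645472) = (10026 - 1531296)*(-1/1645472) = -1521270*(-1/1645472) = 760635/822736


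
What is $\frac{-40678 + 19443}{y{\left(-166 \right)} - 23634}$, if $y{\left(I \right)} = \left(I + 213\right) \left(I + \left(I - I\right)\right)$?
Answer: $\frac{21235}{31436} \approx 0.6755$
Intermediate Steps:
$y{\left(I \right)} = I \left(213 + I\right)$ ($y{\left(I \right)} = \left(213 + I\right) \left(I + 0\right) = \left(213 + I\right) I = I \left(213 + I\right)$)
$\frac{-40678 + 19443}{y{\left(-166 \right)} - 23634} = \frac{-40678 + 19443}{- 166 \left(213 - 166\right) - 23634} = - \frac{21235}{\left(-166\right) 47 - 23634} = - \frac{21235}{-7802 - 23634} = - \frac{21235}{-31436} = \left(-21235\right) \left(- \frac{1}{31436}\right) = \frac{21235}{31436}$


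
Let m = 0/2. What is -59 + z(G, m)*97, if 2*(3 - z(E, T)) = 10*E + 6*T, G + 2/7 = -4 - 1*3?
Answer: 26359/7 ≈ 3765.6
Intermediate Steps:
m = 0 (m = 0*(½) = 0)
G = -51/7 (G = -2/7 + (-4 - 1*3) = -2/7 + (-4 - 3) = -2/7 - 7 = -51/7 ≈ -7.2857)
z(E, T) = 3 - 5*E - 3*T (z(E, T) = 3 - (10*E + 6*T)/2 = 3 - (6*T + 10*E)/2 = 3 + (-5*E - 3*T) = 3 - 5*E - 3*T)
-59 + z(G, m)*97 = -59 + (3 - 5*(-51/7) - 3*0)*97 = -59 + (3 + 255/7 + 0)*97 = -59 + (276/7)*97 = -59 + 26772/7 = 26359/7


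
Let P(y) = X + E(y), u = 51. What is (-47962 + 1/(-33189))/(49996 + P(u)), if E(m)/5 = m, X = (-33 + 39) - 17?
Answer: -1591810819/1667415360 ≈ -0.95466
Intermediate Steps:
X = -11 (X = 6 - 17 = -11)
E(m) = 5*m
P(y) = -11 + 5*y
(-47962 + 1/(-33189))/(49996 + P(u)) = (-47962 + 1/(-33189))/(49996 + (-11 + 5*51)) = (-47962 - 1/33189)/(49996 + (-11 + 255)) = -1591810819/(33189*(49996 + 244)) = -1591810819/33189/50240 = -1591810819/33189*1/50240 = -1591810819/1667415360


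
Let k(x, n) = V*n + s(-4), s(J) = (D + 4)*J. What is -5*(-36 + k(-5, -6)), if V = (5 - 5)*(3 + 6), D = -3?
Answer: 200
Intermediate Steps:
V = 0 (V = 0*9 = 0)
s(J) = J (s(J) = (-3 + 4)*J = 1*J = J)
k(x, n) = -4 (k(x, n) = 0*n - 4 = 0 - 4 = -4)
-5*(-36 + k(-5, -6)) = -5*(-36 - 4) = -5*(-40) = 200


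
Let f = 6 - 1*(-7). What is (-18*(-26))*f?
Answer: 6084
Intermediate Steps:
f = 13 (f = 6 + 7 = 13)
(-18*(-26))*f = -18*(-26)*13 = 468*13 = 6084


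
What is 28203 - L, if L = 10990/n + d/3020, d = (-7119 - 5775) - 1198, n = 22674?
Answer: 241437536831/8559435 ≈ 28207.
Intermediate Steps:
d = -14092 (d = -12894 - 1198 = -14092)
L = -35791526/8559435 (L = 10990/22674 - 14092/3020 = 10990*(1/22674) - 14092*1/3020 = 5495/11337 - 3523/755 = -35791526/8559435 ≈ -4.1815)
28203 - L = 28203 - 1*(-35791526/8559435) = 28203 + 35791526/8559435 = 241437536831/8559435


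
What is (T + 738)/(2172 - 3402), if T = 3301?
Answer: -4039/1230 ≈ -3.2837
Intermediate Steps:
(T + 738)/(2172 - 3402) = (3301 + 738)/(2172 - 3402) = 4039/(-1230) = 4039*(-1/1230) = -4039/1230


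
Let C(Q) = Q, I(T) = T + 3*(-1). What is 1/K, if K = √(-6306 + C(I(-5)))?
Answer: -I*√6314/6314 ≈ -0.012585*I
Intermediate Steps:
I(T) = -3 + T (I(T) = T - 3 = -3 + T)
K = I*√6314 (K = √(-6306 + (-3 - 5)) = √(-6306 - 8) = √(-6314) = I*√6314 ≈ 79.461*I)
1/K = 1/(I*√6314) = -I*√6314/6314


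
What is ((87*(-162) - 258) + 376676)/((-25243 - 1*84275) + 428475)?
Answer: 362324/318957 ≈ 1.1360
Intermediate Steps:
((87*(-162) - 258) + 376676)/((-25243 - 1*84275) + 428475) = ((-14094 - 258) + 376676)/((-25243 - 84275) + 428475) = (-14352 + 376676)/(-109518 + 428475) = 362324/318957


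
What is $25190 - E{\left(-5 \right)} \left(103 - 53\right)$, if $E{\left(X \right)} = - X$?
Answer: $24940$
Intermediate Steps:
$25190 - E{\left(-5 \right)} \left(103 - 53\right) = 25190 - \left(-1\right) \left(-5\right) \left(103 - 53\right) = 25190 - 5 \cdot 50 = 25190 - 250 = 24940$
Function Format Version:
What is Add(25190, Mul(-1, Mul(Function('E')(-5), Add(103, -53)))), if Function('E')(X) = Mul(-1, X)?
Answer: 24940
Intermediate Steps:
Add(25190, Mul(-1, Mul(Function('E')(-5), Add(103, -53)))) = Add(25190, Mul(-1, Mul(Mul(-1, -5), Add(103, -53)))) = Add(25190, Mul(-1, Mul(5, 50))) = Add(25190, Mul(-1, 250)) = Add(25190, -250) = 24940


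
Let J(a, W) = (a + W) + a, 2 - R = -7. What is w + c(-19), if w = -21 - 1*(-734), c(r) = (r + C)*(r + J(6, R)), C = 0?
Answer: 675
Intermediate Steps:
R = 9 (R = 2 - 1*(-7) = 2 + 7 = 9)
J(a, W) = W + 2*a (J(a, W) = (W + a) + a = W + 2*a)
c(r) = r*(21 + r) (c(r) = (r + 0)*(r + (9 + 2*6)) = r*(r + (9 + 12)) = r*(r + 21) = r*(21 + r))
w = 713 (w = -21 + 734 = 713)
w + c(-19) = 713 - 19*(21 - 19) = 713 - 19*2 = 713 - 38 = 675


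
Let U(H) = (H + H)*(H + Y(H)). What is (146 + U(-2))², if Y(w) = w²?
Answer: 19044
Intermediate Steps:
U(H) = 2*H*(H + H²) (U(H) = (H + H)*(H + H²) = (2*H)*(H + H²) = 2*H*(H + H²))
(146 + U(-2))² = (146 + 2*(-2)²*(1 - 2))² = (146 + 2*4*(-1))² = (146 - 8)² = 138² = 19044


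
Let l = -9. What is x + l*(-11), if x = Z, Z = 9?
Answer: 108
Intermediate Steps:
x = 9
x + l*(-11) = 9 - 9*(-11) = 9 + 99 = 108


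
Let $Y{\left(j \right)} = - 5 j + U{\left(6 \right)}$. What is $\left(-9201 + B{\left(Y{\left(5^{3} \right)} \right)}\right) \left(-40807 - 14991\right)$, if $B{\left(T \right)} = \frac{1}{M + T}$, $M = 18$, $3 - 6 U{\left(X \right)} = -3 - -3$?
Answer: $513397490$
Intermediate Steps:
$U{\left(X \right)} = \frac{1}{2}$ ($U{\left(X \right)} = \frac{1}{2} - \frac{-3 - -3}{6} = \frac{1}{2} - \frac{-3 + 3}{6} = \frac{1}{2} - 0 = \frac{1}{2} + 0 = \frac{1}{2}$)
$Y{\left(j \right)} = \frac{1}{2} - 5 j$ ($Y{\left(j \right)} = - 5 j + \frac{1}{2} = \frac{1}{2} - 5 j$)
$B{\left(T \right)} = \frac{1}{18 + T}$
$\left(-9201 + B{\left(Y{\left(5^{3} \right)} \right)}\right) \left(-40807 - 14991\right) = \left(-9201 + \frac{1}{18 + \left(\frac{1}{2} - 5 \cdot 5^{3}\right)}\right) \left(-40807 - 14991\right) = \left(-9201 + \frac{1}{18 + \left(\frac{1}{2} - 625\right)}\right) \left(-55798\right) = \left(-9201 + \frac{1}{18 - \frac{1249}{2}}\right) \left(-55798\right) = \left(-9201 + \frac{1}{- \frac{1213}{2}}\right) \left(-55798\right) = \left(-9201 - \frac{2}{1213}\right) \left(-55798\right) = \left(- \frac{11160815}{1213}\right) \left(-55798\right) = 513397490$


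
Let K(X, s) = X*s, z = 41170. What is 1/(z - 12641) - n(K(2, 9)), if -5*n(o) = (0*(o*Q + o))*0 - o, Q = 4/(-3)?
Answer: -513517/142645 ≈ -3.6000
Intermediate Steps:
Q = -4/3 (Q = 4*(-⅓) = -4/3 ≈ -1.3333)
n(o) = o/5 (n(o) = -((0*(o*(-4/3) + o))*0 - o)/5 = -((0*(-4*o/3 + o))*0 - o)/5 = -((0*(-o/3))*0 - o)/5 = -(0*0 - o)/5 = -(0 - o)/5 = -(-1)*o/5 = o/5)
1/(z - 12641) - n(K(2, 9)) = 1/(41170 - 12641) - 2*9/5 = 1/28529 - 18/5 = -513517/142645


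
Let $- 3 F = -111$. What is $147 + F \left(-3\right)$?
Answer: $36$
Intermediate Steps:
$F = 37$ ($F = \left(- \frac{1}{3}\right) \left(-111\right) = 37$)
$147 + F \left(-3\right) = 147 + 37 \left(-3\right) = 147 - 111 = 36$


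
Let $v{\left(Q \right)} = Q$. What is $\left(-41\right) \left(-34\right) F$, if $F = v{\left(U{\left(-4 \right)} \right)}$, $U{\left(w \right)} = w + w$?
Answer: $-11152$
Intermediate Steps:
$U{\left(w \right)} = 2 w$
$F = -8$ ($F = 2 \left(-4\right) = -8$)
$\left(-41\right) \left(-34\right) F = \left(-41\right) \left(-34\right) \left(-8\right) = 1394 \left(-8\right) = -11152$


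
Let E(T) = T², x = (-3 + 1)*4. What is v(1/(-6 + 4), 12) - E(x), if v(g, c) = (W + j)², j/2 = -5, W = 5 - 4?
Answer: 17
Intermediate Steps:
W = 1
j = -10 (j = 2*(-5) = -10)
v(g, c) = 81 (v(g, c) = (1 - 10)² = (-9)² = 81)
x = -8 (x = -2*4 = -8)
v(1/(-6 + 4), 12) - E(x) = 81 - 1*(-8)² = 81 - 1*64 = 81 - 64 = 17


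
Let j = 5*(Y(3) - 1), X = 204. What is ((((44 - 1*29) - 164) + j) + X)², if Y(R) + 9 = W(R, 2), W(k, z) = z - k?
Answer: 0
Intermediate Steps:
Y(R) = -7 - R (Y(R) = -9 + (2 - R) = -7 - R)
j = -55 (j = 5*((-7 - 1*3) - 1) = 5*((-7 - 3) - 1) = 5*(-10 - 1) = 5*(-11) = -55)
((((44 - 1*29) - 164) + j) + X)² = ((((44 - 1*29) - 164) - 55) + 204)² = ((((44 - 29) - 164) - 55) + 204)² = (((15 - 164) - 55) + 204)² = ((-149 - 55) + 204)² = (-204 + 204)² = 0² = 0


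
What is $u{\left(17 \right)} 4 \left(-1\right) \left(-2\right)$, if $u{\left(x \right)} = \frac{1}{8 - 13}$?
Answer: $- \frac{8}{5} \approx -1.6$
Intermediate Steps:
$u{\left(x \right)} = - \frac{1}{5}$ ($u{\left(x \right)} = \frac{1}{-5} = - \frac{1}{5}$)
$u{\left(17 \right)} 4 \left(-1\right) \left(-2\right) = - \frac{4 \left(-1\right) \left(-2\right)}{5} = - \frac{\left(-4\right) \left(-2\right)}{5} = \left(- \frac{1}{5}\right) 8 = - \frac{8}{5}$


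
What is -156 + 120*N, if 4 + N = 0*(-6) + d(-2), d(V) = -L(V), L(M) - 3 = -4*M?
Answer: -1956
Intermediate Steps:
L(M) = 3 - 4*M
d(V) = -3 + 4*V (d(V) = -(3 - 4*V) = -3 + 4*V)
N = -15 (N = -4 + (0*(-6) + (-3 + 4*(-2))) = -4 + (0 + (-3 - 8)) = -4 + (0 - 11) = -4 - 11 = -15)
-156 + 120*N = -156 + 120*(-15) = -156 - 1800 = -1956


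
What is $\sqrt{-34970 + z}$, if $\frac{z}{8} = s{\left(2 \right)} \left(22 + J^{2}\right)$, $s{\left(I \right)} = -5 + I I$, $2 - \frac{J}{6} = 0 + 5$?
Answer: $i \sqrt{37738} \approx 194.26 i$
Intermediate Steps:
$J = -18$ ($J = 12 - 6 \left(0 + 5\right) = 12 - 30 = -18$)
$s{\left(I \right)} = -5 + I^{2}$
$z = -2768$ ($z = 8 \left(-5 + 2^{2}\right) \left(22 + \left(-18\right)^{2}\right) = 8 \left(-5 + 4\right) \left(22 + 324\right) = 8 \left(\left(-1\right) 346\right) = 8 \left(-346\right) = -2768$)
$\sqrt{-34970 + z} = \sqrt{-34970 - 2768} = \sqrt{-37738} = i \sqrt{37738}$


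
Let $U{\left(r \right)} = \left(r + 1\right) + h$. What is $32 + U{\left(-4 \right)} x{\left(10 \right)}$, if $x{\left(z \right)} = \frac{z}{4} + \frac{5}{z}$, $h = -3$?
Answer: $14$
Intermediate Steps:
$U{\left(r \right)} = -2 + r$ ($U{\left(r \right)} = \left(r + 1\right) - 3 = \left(1 + r\right) - 3 = -2 + r$)
$x{\left(z \right)} = \frac{5}{z} + \frac{z}{4}$ ($x{\left(z \right)} = z \frac{1}{4} + \frac{5}{z} = \frac{z}{4} + \frac{5}{z} = \frac{5}{z} + \frac{z}{4}$)
$32 + U{\left(-4 \right)} x{\left(10 \right)} = 32 + \left(-2 - 4\right) \left(\frac{5}{10} + \frac{1}{4} \cdot 10\right) = 32 - 6 \left(5 \cdot \frac{1}{10} + \frac{5}{2}\right) = 32 - 6 \left(\frac{1}{2} + \frac{5}{2}\right) = 32 - 18 = 14$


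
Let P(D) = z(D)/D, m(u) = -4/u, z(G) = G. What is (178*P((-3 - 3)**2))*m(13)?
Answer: -712/13 ≈ -54.769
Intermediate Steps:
P(D) = 1 (P(D) = D/D = 1)
(178*P((-3 - 3)**2))*m(13) = (178*1)*(-4/13) = 178*(-4*1/13) = 178*(-4/13) = -712/13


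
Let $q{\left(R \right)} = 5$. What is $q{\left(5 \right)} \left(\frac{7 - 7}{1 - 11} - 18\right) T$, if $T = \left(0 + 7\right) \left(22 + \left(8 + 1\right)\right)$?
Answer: $-19530$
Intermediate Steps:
$T = 217$ ($T = 7 \left(22 + 9\right) = 7 \cdot 31 = 217$)
$q{\left(5 \right)} \left(\frac{7 - 7}{1 - 11} - 18\right) T = 5 \left(\frac{7 - 7}{1 - 11} - 18\right) 217 = 5 \left(\frac{0}{-10} - 18\right) 217 = 5 \left(0 \left(- \frac{1}{10}\right) - 18\right) 217 = 5 \left(0 - 18\right) 217 = 5 \left(-18\right) 217 = \left(-90\right) 217 = -19530$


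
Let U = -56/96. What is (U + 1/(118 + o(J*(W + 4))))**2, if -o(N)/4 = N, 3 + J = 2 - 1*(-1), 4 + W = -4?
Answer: 165649/501264 ≈ 0.33046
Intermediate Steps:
W = -8 (W = -4 - 4 = -8)
J = 0 (J = -3 + (2 - 1*(-1)) = -3 + (2 + 1) = -3 + 3 = 0)
U = -7/12 (U = -56*1/96 = -7/12 ≈ -0.58333)
o(N) = -4*N
(U + 1/(118 + o(J*(W + 4))))**2 = (-7/12 + 1/(118 - 0*(-8 + 4)))**2 = (-7/12 + 1/(118 - 0*(-4)))**2 = (-7/12 + 1/(118 - 4*0))**2 = (-7/12 + 1/(118 + 0))**2 = (-7/12 + 1/118)**2 = (-407/708)**2 = 165649/501264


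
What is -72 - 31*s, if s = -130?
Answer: 3958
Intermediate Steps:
-72 - 31*s = -72 - 31*(-130) = -72 + 4030 = 3958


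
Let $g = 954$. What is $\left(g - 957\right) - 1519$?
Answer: $-1522$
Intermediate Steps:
$\left(g - 957\right) - 1519 = \left(954 - 957\right) - 1519 = -3 - 1519 = -1522$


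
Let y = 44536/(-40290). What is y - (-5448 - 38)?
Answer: 110493202/20145 ≈ 5484.9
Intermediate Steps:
y = -22268/20145 (y = 44536*(-1/40290) = -22268/20145 ≈ -1.1054)
y - (-5448 - 38) = -22268/20145 - (-5448 - 38) = -22268/20145 - 1*(-5486) = -22268/20145 + 5486 = 110493202/20145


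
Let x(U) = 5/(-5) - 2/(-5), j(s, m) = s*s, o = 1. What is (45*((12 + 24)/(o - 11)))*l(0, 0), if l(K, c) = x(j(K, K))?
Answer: 486/5 ≈ 97.200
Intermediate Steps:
j(s, m) = s²
x(U) = -⅗ (x(U) = 5*(-⅕) - 2*(-⅕) = -1 + ⅖ = -⅗)
l(K, c) = -⅗
(45*((12 + 24)/(o - 11)))*l(0, 0) = (45*((12 + 24)/(1 - 11)))*(-⅗) = (45*(36/(-10)))*(-⅗) = (45*(36*(-⅒)))*(-⅗) = (45*(-18/5))*(-⅗) = -162*(-⅗) = 486/5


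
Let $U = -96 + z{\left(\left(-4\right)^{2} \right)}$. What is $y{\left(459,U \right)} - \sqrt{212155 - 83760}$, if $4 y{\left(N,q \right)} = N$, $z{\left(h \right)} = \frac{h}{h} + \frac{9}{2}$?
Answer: $\frac{459}{4} - \sqrt{128395} \approx -243.57$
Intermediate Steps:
$z{\left(h \right)} = \frac{11}{2}$ ($z{\left(h \right)} = 1 + 9 \cdot \frac{1}{2} = 1 + \frac{9}{2} = \frac{11}{2}$)
$U = - \frac{181}{2}$ ($U = -96 + \frac{11}{2} = - \frac{181}{2} \approx -90.5$)
$y{\left(N,q \right)} = \frac{N}{4}$
$y{\left(459,U \right)} - \sqrt{212155 - 83760} = \frac{1}{4} \cdot 459 - \sqrt{212155 - 83760} = \frac{459}{4} - \sqrt{128395}$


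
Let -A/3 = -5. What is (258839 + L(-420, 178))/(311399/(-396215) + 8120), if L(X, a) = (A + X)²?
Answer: 167545059760/3216954401 ≈ 52.082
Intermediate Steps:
A = 15 (A = -3*(-5) = 15)
L(X, a) = (15 + X)²
(258839 + L(-420, 178))/(311399/(-396215) + 8120) = (258839 + (15 - 420)²)/(311399/(-396215) + 8120) = (258839 + (-405)²)/(311399*(-1/396215) + 8120) = (258839 + 164025)/(-311399/396215 + 8120) = 422864/(3216954401/396215) = 422864*(396215/3216954401) = 167545059760/3216954401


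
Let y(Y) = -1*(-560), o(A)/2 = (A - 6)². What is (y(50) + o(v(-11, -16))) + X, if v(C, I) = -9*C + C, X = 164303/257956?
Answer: 3613611951/257956 ≈ 14009.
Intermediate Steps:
X = 164303/257956 (X = 164303*(1/257956) = 164303/257956 ≈ 0.63694)
v(C, I) = -8*C
o(A) = 2*(-6 + A)² (o(A) = 2*(A - 6)² = 2*(-6 + A)²)
y(Y) = 560
(y(50) + o(v(-11, -16))) + X = (560 + 2*(-6 - 8*(-11))²) + 164303/257956 = (560 + 2*(-6 + 88)²) + 164303/257956 = (560 + 2*82²) + 164303/257956 = (560 + 2*6724) + 164303/257956 = (560 + 13448) + 164303/257956 = 14008 + 164303/257956 = 3613611951/257956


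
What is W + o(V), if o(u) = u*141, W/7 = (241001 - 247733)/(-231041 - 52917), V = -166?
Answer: -3323136912/141979 ≈ -23406.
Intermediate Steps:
W = 23562/141979 (W = 7*((241001 - 247733)/(-231041 - 52917)) = 7*(-6732/(-283958)) = 7*(-6732*(-1/283958)) = 7*(3366/141979) = 23562/141979 ≈ 0.16595)
o(u) = 141*u
W + o(V) = 23562/141979 + 141*(-166) = 23562/141979 - 23406 = -3323136912/141979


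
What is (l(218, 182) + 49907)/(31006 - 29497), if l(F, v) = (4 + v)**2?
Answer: 84503/1509 ≈ 55.999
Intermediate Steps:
(l(218, 182) + 49907)/(31006 - 29497) = ((4 + 182)**2 + 49907)/(31006 - 29497) = (186**2 + 49907)/1509 = (34596 + 49907)*(1/1509) = 84503*(1/1509) = 84503/1509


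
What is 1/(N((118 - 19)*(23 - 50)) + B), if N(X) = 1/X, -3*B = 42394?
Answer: -2673/37773055 ≈ -7.0765e-5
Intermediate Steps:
B = -42394/3 (B = -⅓*42394 = -42394/3 ≈ -14131.)
1/(N((118 - 19)*(23 - 50)) + B) = 1/(1/((118 - 19)*(23 - 50)) - 42394/3) = 1/(1/(99*(-27)) - 42394/3) = 1/(1/(-2673) - 42394/3) = 1/(-1/2673 - 42394/3) = 1/(-37773055/2673) = -2673/37773055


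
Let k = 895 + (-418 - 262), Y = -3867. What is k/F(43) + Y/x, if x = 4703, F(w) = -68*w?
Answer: -286471/319804 ≈ -0.89577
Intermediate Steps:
k = 215 (k = 895 - 680 = 215)
k/F(43) + Y/x = 215/((-68*43)) - 3867/4703 = 215/(-2924) - 3867*1/4703 = 215*(-1/2924) - 3867/4703 = -5/68 - 3867/4703 = -286471/319804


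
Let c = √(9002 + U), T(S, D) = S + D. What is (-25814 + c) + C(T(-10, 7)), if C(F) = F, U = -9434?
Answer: -25817 + 12*I*√3 ≈ -25817.0 + 20.785*I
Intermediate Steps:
T(S, D) = D + S
c = 12*I*√3 (c = √(9002 - 9434) = √(-432) = 12*I*√3 ≈ 20.785*I)
(-25814 + c) + C(T(-10, 7)) = (-25814 + 12*I*√3) + (7 - 10) = (-25814 + 12*I*√3) - 3 = -25817 + 12*I*√3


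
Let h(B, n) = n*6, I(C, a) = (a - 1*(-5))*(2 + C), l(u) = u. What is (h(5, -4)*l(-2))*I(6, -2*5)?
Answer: -1920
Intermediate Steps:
I(C, a) = (2 + C)*(5 + a) (I(C, a) = (a + 5)*(2 + C) = (5 + a)*(2 + C) = (2 + C)*(5 + a))
h(B, n) = 6*n
(h(5, -4)*l(-2))*I(6, -2*5) = ((6*(-4))*(-2))*(10 + 2*(-2*5) + 5*6 + 6*(-2*5)) = (-24*(-2))*(10 + 2*(-10) + 30 + 6*(-10)) = 48*(10 - 20 + 30 - 60) = 48*(-40) = -1920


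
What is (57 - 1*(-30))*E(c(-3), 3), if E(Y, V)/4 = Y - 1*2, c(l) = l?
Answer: -1740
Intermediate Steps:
E(Y, V) = -8 + 4*Y (E(Y, V) = 4*(Y - 1*2) = 4*(Y - 2) = 4*(-2 + Y) = -8 + 4*Y)
(57 - 1*(-30))*E(c(-3), 3) = (57 - 1*(-30))*(-8 + 4*(-3)) = (57 + 30)*(-8 - 12) = 87*(-20) = -1740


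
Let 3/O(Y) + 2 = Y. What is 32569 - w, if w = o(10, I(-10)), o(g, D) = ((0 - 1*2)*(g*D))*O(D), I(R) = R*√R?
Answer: (-32569*I + 163145*√10)/(-I + 5*√10) ≈ 32629.0 + 3.7796*I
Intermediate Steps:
O(Y) = 3/(-2 + Y)
I(R) = R^(3/2)
o(g, D) = -6*D*g/(-2 + D) (o(g, D) = ((0 - 1*2)*(g*D))*(3/(-2 + D)) = ((0 - 2)*(D*g))*(3/(-2 + D)) = (-2*D*g)*(3/(-2 + D)) = -6*D*g/(-2 + D))
w = 600*I*√10/(-2 - 10*I*√10) (w = -6*(-10)^(3/2)*10/(-2 + (-10)^(3/2)) = -6*(-10*I*√10)*10/(-2 - 10*I*√10) = 600*I*√10/(-2 - 10*I*√10) ≈ -59.761 - 3.7796*I)
32569 - w = 32569 - (-300)*√10/(-I + 5*√10) = 32569 + 300*√10/(-I + 5*√10)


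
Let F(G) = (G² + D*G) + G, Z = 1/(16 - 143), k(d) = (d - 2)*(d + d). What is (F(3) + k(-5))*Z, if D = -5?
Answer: -67/127 ≈ -0.52756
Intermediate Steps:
k(d) = 2*d*(-2 + d) (k(d) = (-2 + d)*(2*d) = 2*d*(-2 + d))
Z = -1/127 (Z = 1/(-127) = -1/127 ≈ -0.0078740)
F(G) = G² - 4*G (F(G) = (G² - 5*G) + G = G² - 4*G)
(F(3) + k(-5))*Z = (3*(-4 + 3) + 2*(-5)*(-2 - 5))*(-1/127) = (3*(-1) + 2*(-5)*(-7))*(-1/127) = (-3 + 70)*(-1/127) = 67*(-1/127) = -67/127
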